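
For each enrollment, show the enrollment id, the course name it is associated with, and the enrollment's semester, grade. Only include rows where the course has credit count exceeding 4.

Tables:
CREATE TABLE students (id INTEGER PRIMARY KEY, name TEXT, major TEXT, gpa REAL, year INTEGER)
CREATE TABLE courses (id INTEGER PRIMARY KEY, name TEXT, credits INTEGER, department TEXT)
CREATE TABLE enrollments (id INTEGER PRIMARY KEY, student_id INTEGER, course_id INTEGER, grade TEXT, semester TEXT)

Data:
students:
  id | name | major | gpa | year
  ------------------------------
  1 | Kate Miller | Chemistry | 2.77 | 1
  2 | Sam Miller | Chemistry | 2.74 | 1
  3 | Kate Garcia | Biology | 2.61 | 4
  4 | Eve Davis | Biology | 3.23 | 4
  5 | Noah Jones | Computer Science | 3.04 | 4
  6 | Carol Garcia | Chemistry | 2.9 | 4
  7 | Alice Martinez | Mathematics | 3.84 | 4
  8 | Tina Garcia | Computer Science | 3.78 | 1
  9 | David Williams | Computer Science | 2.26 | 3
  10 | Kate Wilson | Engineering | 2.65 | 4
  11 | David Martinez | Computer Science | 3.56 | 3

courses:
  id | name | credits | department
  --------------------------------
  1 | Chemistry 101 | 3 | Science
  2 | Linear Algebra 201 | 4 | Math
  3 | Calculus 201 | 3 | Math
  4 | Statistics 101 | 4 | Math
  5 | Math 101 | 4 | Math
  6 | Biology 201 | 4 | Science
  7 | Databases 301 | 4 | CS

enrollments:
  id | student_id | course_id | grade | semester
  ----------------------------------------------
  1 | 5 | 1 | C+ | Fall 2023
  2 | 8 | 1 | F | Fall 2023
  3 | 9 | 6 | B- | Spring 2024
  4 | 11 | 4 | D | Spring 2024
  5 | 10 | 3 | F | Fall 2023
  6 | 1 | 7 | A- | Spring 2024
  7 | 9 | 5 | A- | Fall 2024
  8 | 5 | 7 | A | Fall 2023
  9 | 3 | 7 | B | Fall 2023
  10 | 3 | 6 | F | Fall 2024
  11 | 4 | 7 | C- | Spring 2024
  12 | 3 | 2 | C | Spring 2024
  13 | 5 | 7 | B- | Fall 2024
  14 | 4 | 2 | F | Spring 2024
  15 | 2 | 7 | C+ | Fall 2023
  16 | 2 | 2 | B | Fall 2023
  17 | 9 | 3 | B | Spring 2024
SELECT c.id, p.name AS course, c.semester, c.grade FROM enrollments c JOIN courses p ON c.course_id = p.id WHERE p.credits > 4

Execution result:
(no rows)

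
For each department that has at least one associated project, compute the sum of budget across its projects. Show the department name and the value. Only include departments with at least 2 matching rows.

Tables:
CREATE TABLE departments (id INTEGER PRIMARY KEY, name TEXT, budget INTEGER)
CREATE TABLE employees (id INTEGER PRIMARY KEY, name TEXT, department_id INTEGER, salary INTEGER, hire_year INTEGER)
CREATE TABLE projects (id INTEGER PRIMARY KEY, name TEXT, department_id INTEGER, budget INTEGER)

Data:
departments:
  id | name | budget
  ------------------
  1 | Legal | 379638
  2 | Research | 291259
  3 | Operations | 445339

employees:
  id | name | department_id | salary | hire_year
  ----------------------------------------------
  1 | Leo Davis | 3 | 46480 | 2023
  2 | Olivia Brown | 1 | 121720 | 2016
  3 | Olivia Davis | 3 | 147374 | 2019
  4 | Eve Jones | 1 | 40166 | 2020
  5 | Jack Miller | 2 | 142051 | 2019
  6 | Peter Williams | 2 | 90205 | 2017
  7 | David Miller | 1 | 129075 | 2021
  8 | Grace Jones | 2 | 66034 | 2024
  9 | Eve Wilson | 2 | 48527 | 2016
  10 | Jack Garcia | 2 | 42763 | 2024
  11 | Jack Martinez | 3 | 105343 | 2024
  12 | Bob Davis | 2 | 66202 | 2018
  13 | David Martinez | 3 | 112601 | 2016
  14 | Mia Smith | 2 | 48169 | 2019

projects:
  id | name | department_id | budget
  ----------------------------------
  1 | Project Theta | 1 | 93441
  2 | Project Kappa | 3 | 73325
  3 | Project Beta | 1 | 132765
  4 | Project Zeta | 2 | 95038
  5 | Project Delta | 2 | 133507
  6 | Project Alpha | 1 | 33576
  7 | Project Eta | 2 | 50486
SELECT p.name, SUM(c.budget) AS sum_budget FROM projects c JOIN departments p ON c.department_id = p.id GROUP BY p.id, p.name HAVING COUNT(*) >= 2

Execution result:
name | sum_budget
Legal | 259782
Research | 279031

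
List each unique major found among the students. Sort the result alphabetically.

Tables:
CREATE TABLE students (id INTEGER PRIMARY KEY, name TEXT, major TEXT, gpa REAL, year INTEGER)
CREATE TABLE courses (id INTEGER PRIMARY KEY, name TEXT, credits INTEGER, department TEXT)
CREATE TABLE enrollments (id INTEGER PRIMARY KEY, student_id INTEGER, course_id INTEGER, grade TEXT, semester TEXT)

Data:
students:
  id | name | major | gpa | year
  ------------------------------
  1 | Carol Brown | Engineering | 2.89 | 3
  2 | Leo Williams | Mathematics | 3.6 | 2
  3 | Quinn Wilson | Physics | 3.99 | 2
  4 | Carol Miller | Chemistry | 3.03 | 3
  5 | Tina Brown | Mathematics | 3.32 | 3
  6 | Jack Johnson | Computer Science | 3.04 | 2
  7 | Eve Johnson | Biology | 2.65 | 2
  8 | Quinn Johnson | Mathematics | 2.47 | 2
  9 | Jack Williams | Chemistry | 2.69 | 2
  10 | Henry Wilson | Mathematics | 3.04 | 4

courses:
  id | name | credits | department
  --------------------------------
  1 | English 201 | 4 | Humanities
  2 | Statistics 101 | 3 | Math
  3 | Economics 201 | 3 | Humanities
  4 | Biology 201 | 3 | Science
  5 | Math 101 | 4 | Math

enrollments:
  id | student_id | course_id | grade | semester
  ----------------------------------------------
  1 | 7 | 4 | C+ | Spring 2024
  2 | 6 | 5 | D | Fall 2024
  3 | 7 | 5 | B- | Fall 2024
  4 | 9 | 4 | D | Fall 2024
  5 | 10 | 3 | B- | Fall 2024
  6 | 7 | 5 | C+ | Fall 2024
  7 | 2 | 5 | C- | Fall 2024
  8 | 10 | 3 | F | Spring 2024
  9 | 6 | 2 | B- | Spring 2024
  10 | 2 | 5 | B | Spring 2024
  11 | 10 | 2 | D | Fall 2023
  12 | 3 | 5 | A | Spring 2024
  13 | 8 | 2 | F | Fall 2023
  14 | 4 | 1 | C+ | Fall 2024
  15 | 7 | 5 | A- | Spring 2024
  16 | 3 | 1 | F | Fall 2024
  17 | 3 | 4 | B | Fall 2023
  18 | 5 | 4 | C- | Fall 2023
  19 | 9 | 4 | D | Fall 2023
SELECT DISTINCT major FROM students ORDER BY major

Execution result:
major
Biology
Chemistry
Computer Science
Engineering
Mathematics
Physics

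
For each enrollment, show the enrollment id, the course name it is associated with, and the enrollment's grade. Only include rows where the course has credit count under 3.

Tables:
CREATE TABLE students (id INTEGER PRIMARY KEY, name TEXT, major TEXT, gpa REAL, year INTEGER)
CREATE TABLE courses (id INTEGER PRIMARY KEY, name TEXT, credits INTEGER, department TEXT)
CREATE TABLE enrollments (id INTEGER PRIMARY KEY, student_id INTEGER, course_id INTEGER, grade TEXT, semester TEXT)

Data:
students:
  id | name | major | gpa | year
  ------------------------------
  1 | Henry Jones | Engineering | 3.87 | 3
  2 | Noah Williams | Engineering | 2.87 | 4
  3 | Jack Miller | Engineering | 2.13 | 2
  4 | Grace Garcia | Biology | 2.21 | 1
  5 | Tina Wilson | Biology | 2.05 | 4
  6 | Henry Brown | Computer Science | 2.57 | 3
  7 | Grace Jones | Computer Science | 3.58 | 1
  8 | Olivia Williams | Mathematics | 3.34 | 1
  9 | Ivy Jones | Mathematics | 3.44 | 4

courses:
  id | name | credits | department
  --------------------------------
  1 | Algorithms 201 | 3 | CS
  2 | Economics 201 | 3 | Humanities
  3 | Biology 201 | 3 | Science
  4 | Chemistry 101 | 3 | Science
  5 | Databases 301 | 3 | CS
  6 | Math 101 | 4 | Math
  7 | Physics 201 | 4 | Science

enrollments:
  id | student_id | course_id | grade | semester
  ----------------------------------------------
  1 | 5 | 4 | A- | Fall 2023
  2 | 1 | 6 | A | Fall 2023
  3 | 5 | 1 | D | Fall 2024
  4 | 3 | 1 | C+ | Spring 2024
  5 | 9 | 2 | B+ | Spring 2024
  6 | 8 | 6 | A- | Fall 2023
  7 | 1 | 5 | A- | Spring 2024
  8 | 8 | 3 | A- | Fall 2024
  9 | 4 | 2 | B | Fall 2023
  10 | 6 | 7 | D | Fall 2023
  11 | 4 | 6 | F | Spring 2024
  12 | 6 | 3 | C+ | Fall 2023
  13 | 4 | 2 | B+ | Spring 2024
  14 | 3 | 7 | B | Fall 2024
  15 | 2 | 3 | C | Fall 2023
SELECT c.id, p.name AS course, c.grade FROM enrollments c JOIN courses p ON c.course_id = p.id WHERE p.credits < 3

Execution result:
(no rows)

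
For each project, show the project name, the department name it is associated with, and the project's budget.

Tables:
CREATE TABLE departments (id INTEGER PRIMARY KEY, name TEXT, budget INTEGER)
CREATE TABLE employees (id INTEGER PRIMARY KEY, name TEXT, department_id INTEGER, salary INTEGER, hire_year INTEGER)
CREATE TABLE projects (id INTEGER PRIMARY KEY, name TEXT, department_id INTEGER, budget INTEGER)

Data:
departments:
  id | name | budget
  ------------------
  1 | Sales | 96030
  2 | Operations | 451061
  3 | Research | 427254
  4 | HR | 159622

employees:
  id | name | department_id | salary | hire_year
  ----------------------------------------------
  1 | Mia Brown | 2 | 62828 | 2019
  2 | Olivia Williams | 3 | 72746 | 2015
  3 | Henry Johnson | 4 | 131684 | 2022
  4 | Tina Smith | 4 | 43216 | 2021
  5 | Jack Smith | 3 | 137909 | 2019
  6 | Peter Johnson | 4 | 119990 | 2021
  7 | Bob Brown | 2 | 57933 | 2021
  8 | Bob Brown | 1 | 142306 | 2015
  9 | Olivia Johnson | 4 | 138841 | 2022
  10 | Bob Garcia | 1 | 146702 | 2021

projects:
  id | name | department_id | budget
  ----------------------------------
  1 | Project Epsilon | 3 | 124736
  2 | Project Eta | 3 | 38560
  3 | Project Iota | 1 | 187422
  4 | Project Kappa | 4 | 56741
SELECT c.name, p.name AS department, c.budget FROM projects c JOIN departments p ON c.department_id = p.id

Execution result:
name | department | budget
Project Epsilon | Research | 124736
Project Eta | Research | 38560
Project Iota | Sales | 187422
Project Kappa | HR | 56741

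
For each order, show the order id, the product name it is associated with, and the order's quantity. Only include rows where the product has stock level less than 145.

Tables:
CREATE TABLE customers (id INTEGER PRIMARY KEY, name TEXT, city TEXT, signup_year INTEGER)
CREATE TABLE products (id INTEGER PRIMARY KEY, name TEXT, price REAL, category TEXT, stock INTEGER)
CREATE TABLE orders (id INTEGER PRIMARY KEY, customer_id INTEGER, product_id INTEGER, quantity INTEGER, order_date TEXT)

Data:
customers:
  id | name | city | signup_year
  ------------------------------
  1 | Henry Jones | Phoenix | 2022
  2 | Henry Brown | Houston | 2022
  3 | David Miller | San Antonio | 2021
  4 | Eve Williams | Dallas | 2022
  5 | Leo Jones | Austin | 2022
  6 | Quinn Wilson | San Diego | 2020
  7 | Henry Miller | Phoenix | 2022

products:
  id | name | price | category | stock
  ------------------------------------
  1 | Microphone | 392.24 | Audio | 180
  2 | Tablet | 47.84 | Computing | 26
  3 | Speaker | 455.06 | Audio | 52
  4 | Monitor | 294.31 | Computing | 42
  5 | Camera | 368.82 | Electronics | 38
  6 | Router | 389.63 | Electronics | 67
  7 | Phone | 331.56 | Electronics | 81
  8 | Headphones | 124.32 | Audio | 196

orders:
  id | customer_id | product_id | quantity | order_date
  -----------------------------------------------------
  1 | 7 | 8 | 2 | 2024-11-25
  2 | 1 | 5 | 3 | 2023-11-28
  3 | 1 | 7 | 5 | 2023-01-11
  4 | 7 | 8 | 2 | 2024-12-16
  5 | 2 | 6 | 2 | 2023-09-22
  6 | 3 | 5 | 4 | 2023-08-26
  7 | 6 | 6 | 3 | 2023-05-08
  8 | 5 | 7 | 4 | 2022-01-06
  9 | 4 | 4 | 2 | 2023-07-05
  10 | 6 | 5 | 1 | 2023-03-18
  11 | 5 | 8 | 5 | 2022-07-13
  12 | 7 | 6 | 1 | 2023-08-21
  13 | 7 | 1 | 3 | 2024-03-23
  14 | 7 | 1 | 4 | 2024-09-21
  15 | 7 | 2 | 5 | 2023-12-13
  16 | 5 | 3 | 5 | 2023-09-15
SELECT c.id, p.name AS product, c.quantity FROM orders c JOIN products p ON c.product_id = p.id WHERE p.stock < 145

Execution result:
id | product | quantity
2 | Camera | 3
3 | Phone | 5
5 | Router | 2
6 | Camera | 4
7 | Router | 3
8 | Phone | 4
9 | Monitor | 2
10 | Camera | 1
12 | Router | 1
15 | Tablet | 5
16 | Speaker | 5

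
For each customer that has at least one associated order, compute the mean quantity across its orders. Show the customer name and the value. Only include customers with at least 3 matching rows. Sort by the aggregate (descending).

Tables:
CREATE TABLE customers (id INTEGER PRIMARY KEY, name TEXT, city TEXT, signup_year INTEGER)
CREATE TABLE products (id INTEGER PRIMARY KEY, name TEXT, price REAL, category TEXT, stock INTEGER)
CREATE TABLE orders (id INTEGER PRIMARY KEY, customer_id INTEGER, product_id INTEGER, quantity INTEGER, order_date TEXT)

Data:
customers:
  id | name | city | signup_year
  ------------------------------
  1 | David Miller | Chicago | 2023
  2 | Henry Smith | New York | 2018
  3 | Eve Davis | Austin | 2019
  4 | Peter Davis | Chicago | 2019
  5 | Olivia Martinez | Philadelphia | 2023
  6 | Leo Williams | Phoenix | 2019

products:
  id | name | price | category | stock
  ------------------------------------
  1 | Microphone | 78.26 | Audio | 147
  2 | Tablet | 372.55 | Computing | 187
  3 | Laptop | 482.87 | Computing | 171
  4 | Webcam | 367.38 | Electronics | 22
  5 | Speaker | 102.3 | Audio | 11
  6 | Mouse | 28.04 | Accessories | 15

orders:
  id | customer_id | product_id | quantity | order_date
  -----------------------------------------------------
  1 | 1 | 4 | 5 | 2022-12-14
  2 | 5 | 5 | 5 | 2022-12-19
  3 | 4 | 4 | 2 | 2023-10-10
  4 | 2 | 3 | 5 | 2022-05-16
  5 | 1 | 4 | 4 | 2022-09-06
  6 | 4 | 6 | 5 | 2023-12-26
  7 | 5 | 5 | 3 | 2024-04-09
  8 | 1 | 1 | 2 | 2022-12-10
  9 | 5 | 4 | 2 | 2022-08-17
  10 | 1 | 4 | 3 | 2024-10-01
SELECT p.name, AVG(c.quantity) AS avg_quantity FROM orders c JOIN customers p ON c.customer_id = p.id GROUP BY p.id, p.name HAVING COUNT(*) >= 3 ORDER BY avg_quantity DESC

Execution result:
name | avg_quantity
David Miller | 3.50
Olivia Martinez | 3.33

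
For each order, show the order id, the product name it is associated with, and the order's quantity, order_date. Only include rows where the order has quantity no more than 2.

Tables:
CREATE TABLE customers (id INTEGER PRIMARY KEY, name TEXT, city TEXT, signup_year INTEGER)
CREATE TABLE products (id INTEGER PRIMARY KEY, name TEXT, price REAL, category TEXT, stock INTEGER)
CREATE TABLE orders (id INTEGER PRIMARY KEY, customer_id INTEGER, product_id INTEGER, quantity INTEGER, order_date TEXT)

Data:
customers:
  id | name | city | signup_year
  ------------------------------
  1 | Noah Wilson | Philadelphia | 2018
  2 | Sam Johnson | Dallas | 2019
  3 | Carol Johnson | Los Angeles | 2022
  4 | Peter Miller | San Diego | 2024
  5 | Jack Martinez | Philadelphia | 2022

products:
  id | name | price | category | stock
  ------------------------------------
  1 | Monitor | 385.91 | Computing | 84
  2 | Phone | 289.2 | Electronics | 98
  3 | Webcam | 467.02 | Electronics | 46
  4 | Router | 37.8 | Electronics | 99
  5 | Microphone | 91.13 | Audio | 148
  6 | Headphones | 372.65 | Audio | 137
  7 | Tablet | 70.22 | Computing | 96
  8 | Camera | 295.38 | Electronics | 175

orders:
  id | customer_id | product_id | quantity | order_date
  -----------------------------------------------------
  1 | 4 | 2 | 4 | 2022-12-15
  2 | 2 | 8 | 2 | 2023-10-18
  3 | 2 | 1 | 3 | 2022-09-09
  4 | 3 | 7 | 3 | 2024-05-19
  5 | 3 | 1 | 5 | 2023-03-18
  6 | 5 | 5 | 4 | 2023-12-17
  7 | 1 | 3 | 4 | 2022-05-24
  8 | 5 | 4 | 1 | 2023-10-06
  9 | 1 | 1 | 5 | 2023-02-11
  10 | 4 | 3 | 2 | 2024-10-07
SELECT c.id, p.name AS product, c.quantity, c.order_date FROM orders c JOIN products p ON c.product_id = p.id WHERE c.quantity <= 2

Execution result:
id | product | quantity | order_date
2 | Camera | 2 | 2023-10-18
8 | Router | 1 | 2023-10-06
10 | Webcam | 2 | 2024-10-07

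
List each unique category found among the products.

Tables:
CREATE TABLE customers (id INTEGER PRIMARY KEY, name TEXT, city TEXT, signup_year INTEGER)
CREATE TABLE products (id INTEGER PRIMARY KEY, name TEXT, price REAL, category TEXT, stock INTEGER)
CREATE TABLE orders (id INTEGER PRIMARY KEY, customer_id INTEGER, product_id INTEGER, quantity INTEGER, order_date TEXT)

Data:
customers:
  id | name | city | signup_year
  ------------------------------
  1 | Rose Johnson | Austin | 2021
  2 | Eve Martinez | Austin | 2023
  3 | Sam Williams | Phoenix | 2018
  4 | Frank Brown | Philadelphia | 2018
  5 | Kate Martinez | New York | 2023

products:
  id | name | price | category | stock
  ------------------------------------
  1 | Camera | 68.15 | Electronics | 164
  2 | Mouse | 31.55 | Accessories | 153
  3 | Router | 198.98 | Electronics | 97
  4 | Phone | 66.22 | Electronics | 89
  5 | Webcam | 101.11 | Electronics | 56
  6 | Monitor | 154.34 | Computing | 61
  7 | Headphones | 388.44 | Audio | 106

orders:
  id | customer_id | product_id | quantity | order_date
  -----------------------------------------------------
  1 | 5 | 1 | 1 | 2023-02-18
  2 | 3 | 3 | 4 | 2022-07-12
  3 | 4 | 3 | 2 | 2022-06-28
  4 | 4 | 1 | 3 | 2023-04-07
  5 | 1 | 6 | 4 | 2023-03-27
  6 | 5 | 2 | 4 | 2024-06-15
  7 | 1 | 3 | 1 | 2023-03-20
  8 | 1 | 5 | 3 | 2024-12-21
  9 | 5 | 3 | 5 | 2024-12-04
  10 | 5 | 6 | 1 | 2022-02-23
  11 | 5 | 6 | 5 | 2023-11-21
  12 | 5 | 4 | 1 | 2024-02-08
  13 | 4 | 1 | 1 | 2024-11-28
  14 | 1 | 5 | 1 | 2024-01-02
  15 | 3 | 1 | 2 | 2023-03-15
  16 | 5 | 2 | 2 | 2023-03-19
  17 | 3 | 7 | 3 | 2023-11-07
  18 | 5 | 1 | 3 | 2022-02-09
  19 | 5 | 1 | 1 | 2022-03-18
SELECT DISTINCT category FROM products

Execution result:
category
Electronics
Accessories
Computing
Audio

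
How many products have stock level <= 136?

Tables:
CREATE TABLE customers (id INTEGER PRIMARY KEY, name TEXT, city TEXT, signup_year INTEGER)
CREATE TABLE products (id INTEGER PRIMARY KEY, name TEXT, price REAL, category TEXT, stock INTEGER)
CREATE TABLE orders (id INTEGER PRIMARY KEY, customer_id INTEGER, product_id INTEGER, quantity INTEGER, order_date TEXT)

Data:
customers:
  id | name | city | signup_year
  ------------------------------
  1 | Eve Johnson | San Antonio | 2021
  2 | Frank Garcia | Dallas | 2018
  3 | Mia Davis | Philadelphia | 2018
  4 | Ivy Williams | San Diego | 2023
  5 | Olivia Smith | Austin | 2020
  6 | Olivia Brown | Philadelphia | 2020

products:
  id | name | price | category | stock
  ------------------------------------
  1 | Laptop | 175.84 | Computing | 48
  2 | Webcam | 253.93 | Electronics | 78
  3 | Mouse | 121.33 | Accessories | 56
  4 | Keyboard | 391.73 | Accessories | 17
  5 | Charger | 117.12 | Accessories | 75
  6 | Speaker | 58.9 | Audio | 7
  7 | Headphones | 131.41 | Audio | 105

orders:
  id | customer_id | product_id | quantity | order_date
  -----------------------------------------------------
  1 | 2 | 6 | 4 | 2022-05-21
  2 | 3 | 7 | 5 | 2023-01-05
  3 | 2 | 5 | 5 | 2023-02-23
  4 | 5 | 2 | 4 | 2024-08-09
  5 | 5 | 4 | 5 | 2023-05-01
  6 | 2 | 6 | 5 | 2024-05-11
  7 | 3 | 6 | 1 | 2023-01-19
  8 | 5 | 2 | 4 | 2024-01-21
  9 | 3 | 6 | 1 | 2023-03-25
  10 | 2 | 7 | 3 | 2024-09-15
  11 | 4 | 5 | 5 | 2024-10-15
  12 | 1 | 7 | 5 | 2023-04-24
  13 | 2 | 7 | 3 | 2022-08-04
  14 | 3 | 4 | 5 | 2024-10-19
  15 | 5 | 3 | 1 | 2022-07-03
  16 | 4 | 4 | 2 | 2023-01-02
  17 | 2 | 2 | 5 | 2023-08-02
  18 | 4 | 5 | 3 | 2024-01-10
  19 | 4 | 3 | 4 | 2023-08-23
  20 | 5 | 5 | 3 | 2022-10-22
SELECT COUNT(*) FROM products WHERE stock <= 136

Execution result:
7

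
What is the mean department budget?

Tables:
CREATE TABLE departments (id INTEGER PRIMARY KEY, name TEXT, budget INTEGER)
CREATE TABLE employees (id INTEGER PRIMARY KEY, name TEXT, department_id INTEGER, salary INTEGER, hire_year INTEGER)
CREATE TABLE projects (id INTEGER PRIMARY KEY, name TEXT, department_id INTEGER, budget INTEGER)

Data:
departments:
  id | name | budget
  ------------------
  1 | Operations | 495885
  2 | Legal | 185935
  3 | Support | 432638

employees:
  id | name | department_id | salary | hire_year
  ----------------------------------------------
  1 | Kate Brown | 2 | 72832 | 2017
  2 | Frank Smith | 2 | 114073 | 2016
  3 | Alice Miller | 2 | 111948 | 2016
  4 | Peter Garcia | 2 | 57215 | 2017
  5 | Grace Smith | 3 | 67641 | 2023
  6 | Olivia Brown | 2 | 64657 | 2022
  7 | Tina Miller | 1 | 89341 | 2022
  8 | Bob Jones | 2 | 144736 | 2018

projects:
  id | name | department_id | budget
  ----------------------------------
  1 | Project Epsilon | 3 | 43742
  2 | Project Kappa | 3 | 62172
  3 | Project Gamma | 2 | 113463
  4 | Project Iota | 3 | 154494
SELECT AVG(budget) FROM departments

Execution result:
371486.00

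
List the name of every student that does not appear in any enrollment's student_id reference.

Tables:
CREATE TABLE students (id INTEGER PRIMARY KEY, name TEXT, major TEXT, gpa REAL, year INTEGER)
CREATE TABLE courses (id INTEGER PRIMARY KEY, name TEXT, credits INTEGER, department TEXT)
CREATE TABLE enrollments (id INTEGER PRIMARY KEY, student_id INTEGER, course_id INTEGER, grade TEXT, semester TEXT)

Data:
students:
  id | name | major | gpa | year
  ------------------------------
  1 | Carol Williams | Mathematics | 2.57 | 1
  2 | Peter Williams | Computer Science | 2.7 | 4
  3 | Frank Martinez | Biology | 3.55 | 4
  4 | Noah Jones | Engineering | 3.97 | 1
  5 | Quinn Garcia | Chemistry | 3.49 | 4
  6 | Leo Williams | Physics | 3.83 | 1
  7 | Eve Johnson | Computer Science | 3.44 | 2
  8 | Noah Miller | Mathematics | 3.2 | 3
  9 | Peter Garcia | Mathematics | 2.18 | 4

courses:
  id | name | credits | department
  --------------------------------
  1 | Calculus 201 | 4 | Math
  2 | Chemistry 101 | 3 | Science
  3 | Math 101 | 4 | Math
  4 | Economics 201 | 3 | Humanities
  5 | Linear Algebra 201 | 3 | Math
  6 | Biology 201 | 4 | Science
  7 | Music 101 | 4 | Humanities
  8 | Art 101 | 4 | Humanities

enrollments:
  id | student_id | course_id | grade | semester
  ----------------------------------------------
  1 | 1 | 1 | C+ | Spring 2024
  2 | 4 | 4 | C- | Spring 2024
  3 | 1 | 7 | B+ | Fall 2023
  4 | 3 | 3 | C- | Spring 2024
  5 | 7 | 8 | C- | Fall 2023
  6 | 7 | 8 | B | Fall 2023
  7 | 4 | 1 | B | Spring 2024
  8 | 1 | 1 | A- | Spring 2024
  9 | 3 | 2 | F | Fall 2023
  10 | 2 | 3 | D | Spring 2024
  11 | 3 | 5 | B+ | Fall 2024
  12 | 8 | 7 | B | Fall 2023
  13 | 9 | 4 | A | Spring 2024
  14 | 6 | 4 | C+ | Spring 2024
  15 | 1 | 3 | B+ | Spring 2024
SELECT p.name FROM students p LEFT JOIN enrollments c ON c.student_id = p.id WHERE c.id IS NULL

Execution result:
Quinn Garcia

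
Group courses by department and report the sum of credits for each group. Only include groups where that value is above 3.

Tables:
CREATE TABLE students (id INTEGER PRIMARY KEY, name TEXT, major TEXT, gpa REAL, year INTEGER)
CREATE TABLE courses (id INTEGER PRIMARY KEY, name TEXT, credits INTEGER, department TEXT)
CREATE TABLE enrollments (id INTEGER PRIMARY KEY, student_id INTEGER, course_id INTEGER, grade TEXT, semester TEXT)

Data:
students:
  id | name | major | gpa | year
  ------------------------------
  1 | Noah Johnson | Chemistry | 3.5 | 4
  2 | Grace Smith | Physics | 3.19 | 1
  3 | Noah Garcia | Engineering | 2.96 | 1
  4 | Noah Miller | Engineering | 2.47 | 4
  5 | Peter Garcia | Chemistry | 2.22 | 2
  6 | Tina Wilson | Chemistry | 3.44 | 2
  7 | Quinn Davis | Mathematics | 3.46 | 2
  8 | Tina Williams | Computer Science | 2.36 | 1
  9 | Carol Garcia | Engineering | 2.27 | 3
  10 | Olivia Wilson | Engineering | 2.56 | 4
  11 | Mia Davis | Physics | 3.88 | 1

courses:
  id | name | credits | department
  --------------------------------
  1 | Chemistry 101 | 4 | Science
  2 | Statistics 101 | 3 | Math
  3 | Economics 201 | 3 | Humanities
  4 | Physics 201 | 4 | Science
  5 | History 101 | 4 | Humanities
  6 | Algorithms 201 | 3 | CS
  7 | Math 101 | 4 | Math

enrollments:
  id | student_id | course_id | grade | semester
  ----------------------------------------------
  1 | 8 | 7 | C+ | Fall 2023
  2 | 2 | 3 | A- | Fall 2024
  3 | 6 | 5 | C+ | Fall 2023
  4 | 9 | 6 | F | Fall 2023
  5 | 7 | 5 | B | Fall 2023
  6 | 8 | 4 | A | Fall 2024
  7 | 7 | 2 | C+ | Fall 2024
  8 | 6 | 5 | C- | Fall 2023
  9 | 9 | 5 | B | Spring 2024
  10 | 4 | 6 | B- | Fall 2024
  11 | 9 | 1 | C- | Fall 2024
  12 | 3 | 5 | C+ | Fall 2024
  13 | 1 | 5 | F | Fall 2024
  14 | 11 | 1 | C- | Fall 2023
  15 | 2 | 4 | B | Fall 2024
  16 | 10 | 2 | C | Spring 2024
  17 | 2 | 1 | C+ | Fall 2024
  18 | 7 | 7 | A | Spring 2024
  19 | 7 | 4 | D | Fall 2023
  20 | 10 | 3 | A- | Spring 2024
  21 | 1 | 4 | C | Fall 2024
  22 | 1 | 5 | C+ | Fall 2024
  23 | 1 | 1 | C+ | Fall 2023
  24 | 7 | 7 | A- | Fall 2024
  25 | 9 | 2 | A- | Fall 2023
SELECT department, SUM(credits) AS sum_credits FROM courses GROUP BY department HAVING SUM(credits) > 3

Execution result:
department | sum_credits
Humanities | 7
Math | 7
Science | 8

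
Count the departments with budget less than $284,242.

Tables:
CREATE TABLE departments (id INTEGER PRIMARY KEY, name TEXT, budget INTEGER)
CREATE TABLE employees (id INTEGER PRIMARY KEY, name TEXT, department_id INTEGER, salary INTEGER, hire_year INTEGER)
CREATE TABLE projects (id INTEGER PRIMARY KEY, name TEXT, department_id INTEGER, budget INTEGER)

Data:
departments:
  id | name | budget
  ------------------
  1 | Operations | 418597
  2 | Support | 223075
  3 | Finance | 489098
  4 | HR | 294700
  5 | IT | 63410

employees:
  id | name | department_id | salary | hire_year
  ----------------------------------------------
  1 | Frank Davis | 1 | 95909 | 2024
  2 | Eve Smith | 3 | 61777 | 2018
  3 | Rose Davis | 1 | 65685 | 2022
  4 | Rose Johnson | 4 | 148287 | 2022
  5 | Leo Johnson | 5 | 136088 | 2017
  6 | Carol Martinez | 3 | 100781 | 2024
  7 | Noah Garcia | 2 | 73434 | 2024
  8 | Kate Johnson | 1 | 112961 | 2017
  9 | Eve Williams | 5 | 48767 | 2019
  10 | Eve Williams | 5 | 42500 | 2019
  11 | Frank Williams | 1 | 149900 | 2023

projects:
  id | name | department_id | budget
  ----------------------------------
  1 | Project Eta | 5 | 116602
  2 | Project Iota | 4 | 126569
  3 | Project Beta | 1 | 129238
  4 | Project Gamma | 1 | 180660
SELECT COUNT(*) FROM departments WHERE budget < 284242

Execution result:
2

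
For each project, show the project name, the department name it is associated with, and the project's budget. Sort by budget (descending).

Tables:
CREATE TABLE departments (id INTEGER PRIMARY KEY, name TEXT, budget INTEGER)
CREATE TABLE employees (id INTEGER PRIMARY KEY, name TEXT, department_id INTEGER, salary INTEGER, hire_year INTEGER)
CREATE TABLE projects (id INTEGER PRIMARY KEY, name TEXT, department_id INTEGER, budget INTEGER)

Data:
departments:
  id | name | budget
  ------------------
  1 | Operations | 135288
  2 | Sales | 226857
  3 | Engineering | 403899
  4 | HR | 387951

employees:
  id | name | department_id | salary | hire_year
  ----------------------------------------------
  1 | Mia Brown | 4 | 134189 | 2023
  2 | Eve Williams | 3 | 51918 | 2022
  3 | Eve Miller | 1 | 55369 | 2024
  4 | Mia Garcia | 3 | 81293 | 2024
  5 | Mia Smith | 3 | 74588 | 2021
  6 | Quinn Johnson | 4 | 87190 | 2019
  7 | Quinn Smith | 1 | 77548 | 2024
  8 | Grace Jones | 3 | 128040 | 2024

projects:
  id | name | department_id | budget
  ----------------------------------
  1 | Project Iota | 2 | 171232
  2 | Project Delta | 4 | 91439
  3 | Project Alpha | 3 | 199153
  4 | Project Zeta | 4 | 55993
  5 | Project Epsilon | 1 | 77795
SELECT c.name, p.name AS department, c.budget FROM projects c JOIN departments p ON c.department_id = p.id ORDER BY c.budget DESC

Execution result:
name | department | budget
Project Alpha | Engineering | 199153
Project Iota | Sales | 171232
Project Delta | HR | 91439
Project Epsilon | Operations | 77795
Project Zeta | HR | 55993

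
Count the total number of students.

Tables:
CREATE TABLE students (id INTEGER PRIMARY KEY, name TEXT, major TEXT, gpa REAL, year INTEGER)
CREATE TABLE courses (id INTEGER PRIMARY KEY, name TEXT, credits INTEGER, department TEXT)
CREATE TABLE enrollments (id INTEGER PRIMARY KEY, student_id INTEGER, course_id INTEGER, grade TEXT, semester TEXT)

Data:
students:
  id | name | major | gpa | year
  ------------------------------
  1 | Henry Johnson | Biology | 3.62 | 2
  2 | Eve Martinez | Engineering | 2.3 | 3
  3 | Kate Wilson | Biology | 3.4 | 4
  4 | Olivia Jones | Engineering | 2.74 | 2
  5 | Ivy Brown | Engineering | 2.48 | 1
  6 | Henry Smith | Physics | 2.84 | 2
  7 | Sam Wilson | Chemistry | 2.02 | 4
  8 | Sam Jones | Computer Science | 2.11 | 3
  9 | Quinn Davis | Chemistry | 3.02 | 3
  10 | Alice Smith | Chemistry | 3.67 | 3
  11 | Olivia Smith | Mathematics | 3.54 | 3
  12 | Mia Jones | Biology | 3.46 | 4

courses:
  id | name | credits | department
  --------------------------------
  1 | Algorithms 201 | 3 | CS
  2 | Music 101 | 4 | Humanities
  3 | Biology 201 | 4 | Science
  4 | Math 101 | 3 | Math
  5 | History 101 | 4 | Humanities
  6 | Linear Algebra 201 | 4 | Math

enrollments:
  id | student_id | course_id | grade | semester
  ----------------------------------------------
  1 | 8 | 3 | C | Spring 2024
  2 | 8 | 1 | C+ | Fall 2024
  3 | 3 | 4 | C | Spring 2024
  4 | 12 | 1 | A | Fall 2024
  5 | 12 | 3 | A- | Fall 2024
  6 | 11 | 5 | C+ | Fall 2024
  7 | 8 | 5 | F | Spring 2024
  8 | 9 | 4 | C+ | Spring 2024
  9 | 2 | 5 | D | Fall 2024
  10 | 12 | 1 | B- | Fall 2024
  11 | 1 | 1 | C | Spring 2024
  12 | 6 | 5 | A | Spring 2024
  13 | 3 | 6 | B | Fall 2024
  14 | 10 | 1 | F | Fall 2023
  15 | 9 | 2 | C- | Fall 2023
SELECT COUNT(*) FROM students

Execution result:
12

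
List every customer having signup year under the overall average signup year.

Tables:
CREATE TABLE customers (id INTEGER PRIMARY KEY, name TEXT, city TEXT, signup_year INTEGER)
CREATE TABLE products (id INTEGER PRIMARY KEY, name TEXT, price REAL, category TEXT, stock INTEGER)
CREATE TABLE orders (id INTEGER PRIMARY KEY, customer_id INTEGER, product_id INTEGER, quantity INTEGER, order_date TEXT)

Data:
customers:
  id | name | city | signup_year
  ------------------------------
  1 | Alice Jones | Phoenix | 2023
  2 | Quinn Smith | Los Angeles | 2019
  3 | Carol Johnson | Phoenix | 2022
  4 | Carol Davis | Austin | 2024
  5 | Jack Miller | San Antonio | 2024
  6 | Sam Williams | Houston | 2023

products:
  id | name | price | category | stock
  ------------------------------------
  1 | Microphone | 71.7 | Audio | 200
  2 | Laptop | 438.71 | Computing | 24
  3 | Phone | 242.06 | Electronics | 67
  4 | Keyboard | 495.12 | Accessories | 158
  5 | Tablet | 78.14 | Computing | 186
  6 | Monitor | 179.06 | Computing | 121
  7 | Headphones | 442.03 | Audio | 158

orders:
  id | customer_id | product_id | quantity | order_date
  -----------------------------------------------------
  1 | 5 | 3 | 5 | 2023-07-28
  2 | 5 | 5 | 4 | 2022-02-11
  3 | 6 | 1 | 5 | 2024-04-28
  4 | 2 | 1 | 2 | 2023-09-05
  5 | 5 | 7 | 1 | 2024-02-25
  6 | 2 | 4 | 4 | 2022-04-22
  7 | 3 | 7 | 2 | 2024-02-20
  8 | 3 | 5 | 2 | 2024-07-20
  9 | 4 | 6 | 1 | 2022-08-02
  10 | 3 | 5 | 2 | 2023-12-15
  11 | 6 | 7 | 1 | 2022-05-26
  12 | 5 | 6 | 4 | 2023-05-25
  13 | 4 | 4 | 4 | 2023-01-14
SELECT name, signup_year FROM customers WHERE signup_year < (SELECT AVG(signup_year) FROM customers)

Execution result:
name | signup_year
Quinn Smith | 2019
Carol Johnson | 2022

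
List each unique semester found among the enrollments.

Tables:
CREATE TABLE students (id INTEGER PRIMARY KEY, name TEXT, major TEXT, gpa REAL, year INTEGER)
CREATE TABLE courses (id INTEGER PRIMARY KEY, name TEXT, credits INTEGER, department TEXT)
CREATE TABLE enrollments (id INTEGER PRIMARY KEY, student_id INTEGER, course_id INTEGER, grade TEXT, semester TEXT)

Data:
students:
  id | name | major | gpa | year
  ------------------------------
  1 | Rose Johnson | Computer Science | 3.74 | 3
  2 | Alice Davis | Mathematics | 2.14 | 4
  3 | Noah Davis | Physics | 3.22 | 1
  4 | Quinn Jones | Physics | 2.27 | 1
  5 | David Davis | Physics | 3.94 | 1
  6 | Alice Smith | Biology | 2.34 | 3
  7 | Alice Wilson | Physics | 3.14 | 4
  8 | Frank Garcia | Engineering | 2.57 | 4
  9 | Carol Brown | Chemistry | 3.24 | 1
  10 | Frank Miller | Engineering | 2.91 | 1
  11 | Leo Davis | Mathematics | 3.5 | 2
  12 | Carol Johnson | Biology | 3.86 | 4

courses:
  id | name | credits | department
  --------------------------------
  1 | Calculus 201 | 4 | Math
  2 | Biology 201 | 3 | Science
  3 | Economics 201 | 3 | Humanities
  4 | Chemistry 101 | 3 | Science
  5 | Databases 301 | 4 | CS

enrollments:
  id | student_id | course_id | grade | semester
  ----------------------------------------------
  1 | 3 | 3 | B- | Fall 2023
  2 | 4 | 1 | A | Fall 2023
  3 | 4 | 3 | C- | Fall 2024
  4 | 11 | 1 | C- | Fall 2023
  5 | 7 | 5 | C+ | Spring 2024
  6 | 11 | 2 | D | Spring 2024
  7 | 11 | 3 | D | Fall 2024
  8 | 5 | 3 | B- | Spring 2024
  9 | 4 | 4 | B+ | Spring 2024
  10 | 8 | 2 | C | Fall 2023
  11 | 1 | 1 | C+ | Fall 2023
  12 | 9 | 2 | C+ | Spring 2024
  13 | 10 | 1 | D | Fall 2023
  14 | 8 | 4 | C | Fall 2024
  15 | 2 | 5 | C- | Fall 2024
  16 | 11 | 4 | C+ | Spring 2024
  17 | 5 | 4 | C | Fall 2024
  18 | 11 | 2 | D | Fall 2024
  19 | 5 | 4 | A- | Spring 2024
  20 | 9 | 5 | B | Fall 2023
SELECT DISTINCT semester FROM enrollments

Execution result:
semester
Fall 2023
Fall 2024
Spring 2024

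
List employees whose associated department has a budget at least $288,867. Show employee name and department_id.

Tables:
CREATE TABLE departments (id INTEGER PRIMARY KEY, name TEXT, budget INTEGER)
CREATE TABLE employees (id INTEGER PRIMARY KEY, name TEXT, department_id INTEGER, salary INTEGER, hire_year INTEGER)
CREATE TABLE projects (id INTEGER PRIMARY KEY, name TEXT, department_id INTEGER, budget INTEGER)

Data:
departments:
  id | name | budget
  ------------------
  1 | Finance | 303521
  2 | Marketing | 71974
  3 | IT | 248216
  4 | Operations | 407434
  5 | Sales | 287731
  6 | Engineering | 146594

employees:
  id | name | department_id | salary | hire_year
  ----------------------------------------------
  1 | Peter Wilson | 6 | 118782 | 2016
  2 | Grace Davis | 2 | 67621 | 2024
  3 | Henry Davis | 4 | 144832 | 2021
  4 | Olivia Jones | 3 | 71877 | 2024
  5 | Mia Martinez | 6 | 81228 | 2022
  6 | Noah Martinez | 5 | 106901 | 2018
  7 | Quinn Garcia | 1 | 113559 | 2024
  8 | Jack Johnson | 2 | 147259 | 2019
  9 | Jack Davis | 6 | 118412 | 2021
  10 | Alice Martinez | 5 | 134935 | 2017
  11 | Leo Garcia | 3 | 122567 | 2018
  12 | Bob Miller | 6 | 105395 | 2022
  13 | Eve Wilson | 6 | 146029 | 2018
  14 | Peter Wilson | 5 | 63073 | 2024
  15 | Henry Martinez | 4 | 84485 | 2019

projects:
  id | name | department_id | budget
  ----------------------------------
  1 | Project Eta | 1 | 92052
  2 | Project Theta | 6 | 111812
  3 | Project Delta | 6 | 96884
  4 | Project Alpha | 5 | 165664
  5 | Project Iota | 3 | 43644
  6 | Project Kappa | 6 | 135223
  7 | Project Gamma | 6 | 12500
SELECT name, department_id FROM employees WHERE department_id IN (SELECT id FROM departments WHERE budget >= 288867)

Execution result:
name | department_id
Henry Davis | 4
Quinn Garcia | 1
Henry Martinez | 4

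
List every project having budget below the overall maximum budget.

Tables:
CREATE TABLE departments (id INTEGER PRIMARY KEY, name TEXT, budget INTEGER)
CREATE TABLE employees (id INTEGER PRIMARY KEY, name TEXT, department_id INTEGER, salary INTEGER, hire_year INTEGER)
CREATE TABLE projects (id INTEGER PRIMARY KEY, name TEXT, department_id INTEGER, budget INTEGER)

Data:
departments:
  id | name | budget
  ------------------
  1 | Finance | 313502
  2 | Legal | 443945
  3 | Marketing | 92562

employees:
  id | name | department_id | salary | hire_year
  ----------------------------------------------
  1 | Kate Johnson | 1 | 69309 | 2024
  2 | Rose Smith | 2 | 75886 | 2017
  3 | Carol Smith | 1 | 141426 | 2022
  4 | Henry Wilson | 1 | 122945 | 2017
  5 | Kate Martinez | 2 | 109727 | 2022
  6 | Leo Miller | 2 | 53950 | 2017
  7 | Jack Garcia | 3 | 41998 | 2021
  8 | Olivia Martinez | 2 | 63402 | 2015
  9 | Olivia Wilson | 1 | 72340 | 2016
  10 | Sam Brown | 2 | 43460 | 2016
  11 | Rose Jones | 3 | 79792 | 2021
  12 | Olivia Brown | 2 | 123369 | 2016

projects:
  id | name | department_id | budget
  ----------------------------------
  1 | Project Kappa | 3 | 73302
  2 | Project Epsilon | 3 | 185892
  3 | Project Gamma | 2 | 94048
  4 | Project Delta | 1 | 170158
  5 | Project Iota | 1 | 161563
SELECT name, budget FROM projects WHERE budget < (SELECT MAX(budget) FROM projects)

Execution result:
name | budget
Project Kappa | 73302
Project Gamma | 94048
Project Delta | 170158
Project Iota | 161563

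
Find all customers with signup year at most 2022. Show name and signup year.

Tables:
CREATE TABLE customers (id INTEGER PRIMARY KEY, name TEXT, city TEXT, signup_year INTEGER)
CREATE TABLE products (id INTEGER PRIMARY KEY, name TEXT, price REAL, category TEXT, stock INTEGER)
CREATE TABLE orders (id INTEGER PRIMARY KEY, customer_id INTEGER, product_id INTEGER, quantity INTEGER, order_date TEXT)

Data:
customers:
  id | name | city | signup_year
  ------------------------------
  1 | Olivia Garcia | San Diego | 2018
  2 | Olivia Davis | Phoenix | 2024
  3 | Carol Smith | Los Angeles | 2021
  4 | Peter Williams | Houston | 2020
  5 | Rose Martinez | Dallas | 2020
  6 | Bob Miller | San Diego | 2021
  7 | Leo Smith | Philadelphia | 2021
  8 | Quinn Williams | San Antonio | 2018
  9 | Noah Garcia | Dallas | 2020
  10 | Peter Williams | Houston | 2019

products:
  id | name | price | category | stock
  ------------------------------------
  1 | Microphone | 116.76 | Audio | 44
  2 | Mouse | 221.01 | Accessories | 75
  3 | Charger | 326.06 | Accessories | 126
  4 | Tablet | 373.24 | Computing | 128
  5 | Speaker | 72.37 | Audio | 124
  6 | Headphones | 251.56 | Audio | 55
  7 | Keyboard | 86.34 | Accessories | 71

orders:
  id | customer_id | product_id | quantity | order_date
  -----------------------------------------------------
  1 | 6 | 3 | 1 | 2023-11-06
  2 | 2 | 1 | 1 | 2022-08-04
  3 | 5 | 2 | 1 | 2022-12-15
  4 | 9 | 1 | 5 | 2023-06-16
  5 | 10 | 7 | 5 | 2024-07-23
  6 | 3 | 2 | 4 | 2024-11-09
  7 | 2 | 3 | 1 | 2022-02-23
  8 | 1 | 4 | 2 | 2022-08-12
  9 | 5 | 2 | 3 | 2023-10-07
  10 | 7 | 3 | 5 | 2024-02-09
SELECT name, signup_year FROM customers WHERE signup_year <= 2022

Execution result:
name | signup_year
Olivia Garcia | 2018
Carol Smith | 2021
Peter Williams | 2020
Rose Martinez | 2020
Bob Miller | 2021
Leo Smith | 2021
Quinn Williams | 2018
Noah Garcia | 2020
Peter Williams | 2019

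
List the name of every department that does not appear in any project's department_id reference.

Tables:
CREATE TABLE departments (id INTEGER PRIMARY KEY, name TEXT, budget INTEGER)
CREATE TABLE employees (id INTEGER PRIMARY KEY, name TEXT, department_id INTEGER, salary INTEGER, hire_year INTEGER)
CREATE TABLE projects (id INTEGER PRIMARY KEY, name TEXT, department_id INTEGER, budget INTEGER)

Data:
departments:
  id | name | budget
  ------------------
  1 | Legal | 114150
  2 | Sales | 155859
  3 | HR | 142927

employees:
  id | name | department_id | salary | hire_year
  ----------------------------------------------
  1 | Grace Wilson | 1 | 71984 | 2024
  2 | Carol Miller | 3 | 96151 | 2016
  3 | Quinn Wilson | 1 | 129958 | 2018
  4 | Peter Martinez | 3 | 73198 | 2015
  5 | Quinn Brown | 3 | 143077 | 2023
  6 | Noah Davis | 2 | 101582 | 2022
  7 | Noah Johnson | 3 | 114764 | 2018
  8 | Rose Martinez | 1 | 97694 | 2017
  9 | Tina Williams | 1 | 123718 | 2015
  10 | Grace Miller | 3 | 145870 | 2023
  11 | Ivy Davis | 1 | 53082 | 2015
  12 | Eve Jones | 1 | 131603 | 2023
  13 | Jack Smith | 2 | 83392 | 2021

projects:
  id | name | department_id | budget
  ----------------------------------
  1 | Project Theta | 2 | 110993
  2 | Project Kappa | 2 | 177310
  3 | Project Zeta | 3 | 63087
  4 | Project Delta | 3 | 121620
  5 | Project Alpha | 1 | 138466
SELECT p.name FROM departments p LEFT JOIN projects c ON c.department_id = p.id WHERE c.id IS NULL

Execution result:
(no rows)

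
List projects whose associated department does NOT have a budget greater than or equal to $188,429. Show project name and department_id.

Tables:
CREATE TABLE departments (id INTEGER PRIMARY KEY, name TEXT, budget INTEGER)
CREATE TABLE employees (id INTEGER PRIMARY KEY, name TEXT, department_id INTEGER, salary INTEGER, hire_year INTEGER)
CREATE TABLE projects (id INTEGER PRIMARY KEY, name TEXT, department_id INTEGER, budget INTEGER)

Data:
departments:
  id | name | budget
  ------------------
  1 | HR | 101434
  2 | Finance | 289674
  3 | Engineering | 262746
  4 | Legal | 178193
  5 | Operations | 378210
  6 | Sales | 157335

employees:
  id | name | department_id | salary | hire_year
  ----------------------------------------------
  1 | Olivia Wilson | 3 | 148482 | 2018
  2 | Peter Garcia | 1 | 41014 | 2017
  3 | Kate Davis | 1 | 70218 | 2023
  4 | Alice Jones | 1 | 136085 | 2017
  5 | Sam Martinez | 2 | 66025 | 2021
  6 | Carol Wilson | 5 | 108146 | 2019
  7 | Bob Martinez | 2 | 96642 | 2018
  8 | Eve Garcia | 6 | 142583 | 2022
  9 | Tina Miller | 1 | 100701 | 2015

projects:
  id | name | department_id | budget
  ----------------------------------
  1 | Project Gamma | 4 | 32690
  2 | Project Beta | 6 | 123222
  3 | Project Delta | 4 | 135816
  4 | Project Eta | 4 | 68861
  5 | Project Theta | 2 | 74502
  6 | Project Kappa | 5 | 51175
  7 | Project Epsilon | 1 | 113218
SELECT name, department_id FROM projects WHERE department_id NOT IN (SELECT id FROM departments WHERE budget >= 188429)

Execution result:
name | department_id
Project Gamma | 4
Project Beta | 6
Project Delta | 4
Project Eta | 4
Project Epsilon | 1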